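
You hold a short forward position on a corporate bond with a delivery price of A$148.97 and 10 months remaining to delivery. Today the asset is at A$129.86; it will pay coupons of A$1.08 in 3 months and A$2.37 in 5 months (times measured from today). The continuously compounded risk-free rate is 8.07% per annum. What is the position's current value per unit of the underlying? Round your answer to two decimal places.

PV(remaining coupons) I = 1.08·e^(−0.0807·3/12) + 2.37·e^(−0.0807·5/12) = 3.3501
Current forward F = (S − I)·e^(rT) = (129.86 − 3.3501)·e^(0.0807·10/12) = 126.5099 × 1.069563 = 135.3103
Value (long) = (F − K)·e^(−rT) = (135.3103 − 148.97) × 0.934961 = -12.7713
Short position value = −(long value) = A$12.77

A$12.77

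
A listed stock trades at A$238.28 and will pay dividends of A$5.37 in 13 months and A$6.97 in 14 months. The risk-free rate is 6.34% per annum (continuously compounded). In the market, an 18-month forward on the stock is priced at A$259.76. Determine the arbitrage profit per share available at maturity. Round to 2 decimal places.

PV(dividends) I = 5.37·e^(−0.0634·13/12) + 6.97·e^(−0.0634·14/12) = 11.4866
Fair forward F* = (S − I)·e^(rT) = (238.28 − 11.4866)·e^0.095100 = 226.7934 × 1.099769 = 249.4204
Market A$259.76 > fair 249.4204: forward overpriced → cash-and-carry (borrow at r, buy the stock and collect the dividends, short the forward).
Profit at T = |F_mkt − F*| = |259.76 − 249.4204| = A$10.34 per share

A$10.34 per share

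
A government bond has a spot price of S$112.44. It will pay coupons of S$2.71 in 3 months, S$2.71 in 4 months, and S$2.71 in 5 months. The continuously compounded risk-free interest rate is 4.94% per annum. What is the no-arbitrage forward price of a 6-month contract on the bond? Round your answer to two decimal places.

PV(coupons) I = 2.71·e^(−0.0494·3/12) + 2.71·e^(−0.0494·4/12) + 2.71·e^(−0.0494·5/12)
I = 2.6767 + 2.6657 + 2.6548 = 7.9972
F = (S − I)·e^(rT) = (112.44 − 7.9972) · e^(0.0494·6/12)
= 104.4428 · e^0.024700 = 104.4428 × 1.025008 = S$107.05

S$107.05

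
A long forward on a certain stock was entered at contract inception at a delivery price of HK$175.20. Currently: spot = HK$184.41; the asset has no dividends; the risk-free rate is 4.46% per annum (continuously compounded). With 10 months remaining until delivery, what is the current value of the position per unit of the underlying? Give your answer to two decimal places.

HK$15.60

Current fair forward for the remaining 10 months: F = S·e^(r·T), r = 0.0446
F = 184.41 · e^(0.0446 × 10/12) = 184.41 × 1.037866 = 191.3929
Value of long forward = (F − K)·e^(−rT) = (191.3929 − 175.20) · e^(−0.0446·10/12)
= 16.1929 × 0.963516 = 15.60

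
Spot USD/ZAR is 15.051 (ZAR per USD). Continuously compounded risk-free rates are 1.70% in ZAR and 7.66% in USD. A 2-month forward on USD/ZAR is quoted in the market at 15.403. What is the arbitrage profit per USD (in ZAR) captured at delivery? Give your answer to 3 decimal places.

0.501 per USD (in ZAR)

Fair forward: F* = S·e^(carry·T), with carry = (r_ZAR − r_USD) = 0.0170 − 0.0766 = -0.0596
F* = 15.051 · e^(-0.0596 × 2/12) = 15.051 · e^-0.009933 = 15.051 × 0.990116 = 14.9022
Market 15.403 > fair 14.9022: forward overpriced → cash-and-carry (buy spot, short the forward).
At maturity, profit = |F_mkt − F*| = |15.403 − 14.9022| = 0.501 per USD (in ZAR)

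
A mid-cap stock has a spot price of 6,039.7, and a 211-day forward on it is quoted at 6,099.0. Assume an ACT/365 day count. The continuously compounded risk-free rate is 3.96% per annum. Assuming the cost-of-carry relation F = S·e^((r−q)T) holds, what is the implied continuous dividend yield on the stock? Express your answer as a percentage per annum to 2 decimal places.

From F = S·e^((r−q)T): (r − q) = ln(F/S)/T
ln(6099.0/6039.7) = ln(1.009818) = 0.009770
(r − q) = 0.009770 / (211/365) = 0.016901
q = r − ln(F/S)/T = 0.0396 − 0.016901 = 0.022699
q = 2.27%

2.27%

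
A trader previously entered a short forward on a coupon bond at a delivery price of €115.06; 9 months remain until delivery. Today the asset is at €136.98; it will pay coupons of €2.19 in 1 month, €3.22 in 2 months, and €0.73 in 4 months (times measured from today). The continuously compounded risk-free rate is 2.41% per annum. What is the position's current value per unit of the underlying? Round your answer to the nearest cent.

PV(remaining coupons) I = 2.19·e^(−0.0241·1/12) + 3.22·e^(−0.0241·2/12) + 0.73·e^(−0.0241·4/12) = 6.1169
Current forward F = (S − I)·e^(rT) = (136.98 − 6.1169)·e^(0.0241·9/12) = 130.8631 × 1.018239 = 133.2499
Value (long) = (F − K)·e^(−rT) = (133.2499 − 115.06) × 0.982087 = 17.8641
Short position value = −(long value) = -€17.86

-€17.86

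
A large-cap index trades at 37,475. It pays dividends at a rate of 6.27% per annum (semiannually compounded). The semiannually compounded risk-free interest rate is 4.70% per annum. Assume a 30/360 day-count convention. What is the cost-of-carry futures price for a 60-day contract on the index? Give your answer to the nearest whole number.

37,380

F = S · (1+r/2)^(2T) / (1+q/2)^(2T)
= 37475 × 1.007773 / 1.010343 = 37475 × 0.997456
F = 37,380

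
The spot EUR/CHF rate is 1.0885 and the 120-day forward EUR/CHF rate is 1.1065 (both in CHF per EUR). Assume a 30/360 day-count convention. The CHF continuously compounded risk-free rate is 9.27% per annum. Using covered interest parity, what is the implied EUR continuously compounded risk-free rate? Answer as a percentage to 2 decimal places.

4.35%

F = S·e^((r_CHF − r_EUR)T) ⇒ r_EUR = r_CHF − ln(F/S)/T
ln(1.1065/1.0885) = 0.016401; /(120/360) = 0.049203
r_EUR = 0.0927 − 0.049203 = 0.043497
r_EUR = 4.35%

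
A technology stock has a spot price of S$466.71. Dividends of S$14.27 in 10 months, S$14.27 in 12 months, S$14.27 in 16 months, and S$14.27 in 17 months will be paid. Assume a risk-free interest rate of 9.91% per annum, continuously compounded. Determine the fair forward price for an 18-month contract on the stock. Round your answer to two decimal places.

S$482.37

PV(dividends) I = 14.27·e^(−0.0991·10/12) + 14.27·e^(−0.0991·12/12) + 14.27·e^(−0.0991·16/12) + 14.27·e^(−0.0991·17/12)
I = 13.1389 + 12.9237 + 12.5037 + 12.4009 = 50.9672
F = (S − I)·e^(rT) = (466.71 − 50.9672) · e^(0.0991·18/12)
= 415.7428 · e^0.148650 = 415.7428 × 1.160267 = S$482.37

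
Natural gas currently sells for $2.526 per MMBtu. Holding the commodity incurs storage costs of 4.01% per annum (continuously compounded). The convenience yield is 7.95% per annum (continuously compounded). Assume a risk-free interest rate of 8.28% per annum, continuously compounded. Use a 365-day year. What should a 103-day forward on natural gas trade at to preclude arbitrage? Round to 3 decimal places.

Net carry = r + u − y = 0.0828 + 0.0401 − 0.0795 = 0.0434
F = S·e^((r+u−y)T) = 2.526 · e^(0.0434 × 103/365) = 2.526 · e^0.012247
= 2.526 × 1.012322 = $2.557 per MMBtu

$2.557 per MMBtu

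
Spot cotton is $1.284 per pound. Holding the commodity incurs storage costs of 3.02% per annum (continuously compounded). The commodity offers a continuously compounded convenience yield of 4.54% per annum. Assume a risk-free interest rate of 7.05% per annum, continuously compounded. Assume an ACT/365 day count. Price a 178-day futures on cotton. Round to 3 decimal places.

$1.319 per pound

Net carry = r + u − y = 0.0705 + 0.0302 − 0.0454 = 0.0553
F = S·e^((r+u−y)T) = 1.284 · e^(0.0553 × 178/365) = 1.284 · e^0.026968
= 1.284 × 1.027335 = $1.319 per pound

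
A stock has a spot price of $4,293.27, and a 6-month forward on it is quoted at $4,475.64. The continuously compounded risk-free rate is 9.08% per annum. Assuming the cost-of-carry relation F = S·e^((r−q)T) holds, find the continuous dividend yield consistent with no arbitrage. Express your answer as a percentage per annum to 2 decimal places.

From F = S·e^((r−q)T): (r − q) = ln(F/S)/T
ln(4475.64/4293.27) = ln(1.042478) = 0.041601
(r − q) = 0.041601 / (6/12) = 0.083202
q = r − ln(F/S)/T = 0.0908 − 0.083202 = 0.007598
q = 0.76%

0.76%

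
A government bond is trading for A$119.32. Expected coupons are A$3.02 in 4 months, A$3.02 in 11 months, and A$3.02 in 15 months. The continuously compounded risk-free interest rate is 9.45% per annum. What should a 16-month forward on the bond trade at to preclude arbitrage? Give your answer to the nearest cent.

A$125.84

PV(coupons) I = 3.02·e^(−0.0945·4/12) + 3.02·e^(−0.0945·11/12) + 3.02·e^(−0.0945·15/12)
I = 2.9264 + 2.7694 + 2.6835 = 8.3793
F = (S − I)·e^(rT) = (119.32 − 8.3793) · e^(0.0945·16/12)
= 110.9407 · e^0.126000 = 110.9407 × 1.134282 = A$125.84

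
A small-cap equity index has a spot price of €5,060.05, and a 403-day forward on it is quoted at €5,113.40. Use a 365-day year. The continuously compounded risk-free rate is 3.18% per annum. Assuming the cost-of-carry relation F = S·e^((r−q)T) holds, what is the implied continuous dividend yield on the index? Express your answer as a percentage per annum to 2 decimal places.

From F = S·e^((r−q)T): (r − q) = ln(F/S)/T
ln(5113.40/5060.05) = ln(1.010543) = 0.010488
(r − q) = 0.010488 / (403/365) = 0.009499
q = r − ln(F/S)/T = 0.0318 − 0.009499 = 0.022301
q = 2.23%

2.23%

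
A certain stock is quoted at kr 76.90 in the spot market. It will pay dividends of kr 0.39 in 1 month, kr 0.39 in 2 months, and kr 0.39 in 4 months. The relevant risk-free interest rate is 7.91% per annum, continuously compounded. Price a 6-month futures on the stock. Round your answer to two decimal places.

kr 78.80

PV(dividends) I = 0.39·e^(−0.0791·1/12) + 0.39·e^(−0.0791·2/12) + 0.39·e^(−0.0791·4/12)
I = 0.3874 + 0.3849 + 0.3799 = 1.1522
F = (S − I)·e^(rT) = (76.90 − 1.1522) · e^(0.0791·6/12)
= 75.7478 · e^0.039550 = 75.7478 × 1.040343 = kr 78.80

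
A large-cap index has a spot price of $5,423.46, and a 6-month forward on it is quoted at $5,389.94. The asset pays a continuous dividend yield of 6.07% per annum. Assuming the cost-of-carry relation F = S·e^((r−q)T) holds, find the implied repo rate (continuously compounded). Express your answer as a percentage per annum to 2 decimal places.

From F = S·e^((r−q)T): (r − q) = ln(F/S)/T
ln(5389.94/5423.46) = ln(0.993819) = -0.006200
(r − q) = -0.006200 / (6/12) = -0.012400
r = ln(F/S)/T + q = -0.012400 + 0.0607 = 0.048300
r = 4.83%

4.83%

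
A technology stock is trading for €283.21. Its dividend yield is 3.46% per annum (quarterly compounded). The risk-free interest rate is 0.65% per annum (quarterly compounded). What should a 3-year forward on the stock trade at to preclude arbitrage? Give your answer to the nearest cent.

F = S · (1+r/4)^(4T) / (1+q/4)^(4T)
= 283.21 × 1.019675 / 1.108883 = 283.21 × 0.919551
F = €260.43

€260.43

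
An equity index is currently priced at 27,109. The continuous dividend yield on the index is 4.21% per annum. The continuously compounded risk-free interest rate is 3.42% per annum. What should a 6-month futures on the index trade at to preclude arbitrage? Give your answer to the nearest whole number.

F = S·e^((r − q)T) = 27109 · e^((0.0342 − 0.0421) × 6/12)
= 27109 · e^-0.003950 = 27109 × 0.996058
F = 27,002

27,002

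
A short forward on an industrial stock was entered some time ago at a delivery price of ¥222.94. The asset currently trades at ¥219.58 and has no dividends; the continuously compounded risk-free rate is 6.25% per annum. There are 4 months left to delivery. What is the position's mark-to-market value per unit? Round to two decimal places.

-¥1.24

Current fair forward for the remaining 4 months: F = S·e^(r·T), r = 0.0625
F = 219.58 · e^(0.0625 × 4/12) = 219.58 × 1.021052 = 224.2026
Value of long forward = (F − K)·e^(−rT) = (224.2026 − 222.94) · e^(−0.0625·4/12)
= 1.2626 × 0.979382 = 1.24
Short position value = −(long value) = -¥1.24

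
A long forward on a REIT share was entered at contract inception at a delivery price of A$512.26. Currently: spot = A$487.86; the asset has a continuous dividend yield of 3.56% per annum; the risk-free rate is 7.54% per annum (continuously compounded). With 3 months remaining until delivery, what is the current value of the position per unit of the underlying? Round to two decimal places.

Current fair forward for the remaining 3 months: F = S·e^((r − q)·T), (r − q) = 0.0754 − 0.0356 = 0.0398
F = 487.86 · e^(0.0398 × 3/12) = 487.86 × 1.010000 = 492.7386
Value of long forward = (F − K)·e^(−rT) = (492.7386 − 512.26) · e^(−0.0754·3/12)
= -19.5214 × 0.981327 = -19.16

-A$19.16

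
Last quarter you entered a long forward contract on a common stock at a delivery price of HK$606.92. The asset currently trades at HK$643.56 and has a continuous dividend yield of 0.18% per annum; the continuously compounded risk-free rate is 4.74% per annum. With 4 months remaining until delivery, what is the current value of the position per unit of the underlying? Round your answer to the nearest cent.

HK$45.77

Current fair forward for the remaining 4 months: F = S·e^((r − q)·T), (r − q) = 0.0474 − 0.0018 = 0.0456
F = 643.56 · e^(0.0456 × 4/12) = 643.56 × 1.015316 = 653.4168
Value of long forward = (F − K)·e^(−rT) = (653.4168 − 606.92) · e^(−0.0474·4/12)
= 46.4968 × 0.984324 = 45.77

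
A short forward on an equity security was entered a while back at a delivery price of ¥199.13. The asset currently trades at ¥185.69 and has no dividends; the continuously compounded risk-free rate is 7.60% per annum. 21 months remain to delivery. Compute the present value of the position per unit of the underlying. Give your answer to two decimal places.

-¥11.36

Current fair forward for the remaining 21 months: F = S·e^(r·T), r = 0.0760
F = 185.69 · e^(0.0760 × 21/12) = 185.69 × 1.142250 = 212.1044
Value of long forward = (F − K)·e^(−rT) = (212.1044 − 199.13) · e^(−0.0760·21/12)
= 12.9744 × 0.875465 = 11.36
Short position value = −(long value) = -¥11.36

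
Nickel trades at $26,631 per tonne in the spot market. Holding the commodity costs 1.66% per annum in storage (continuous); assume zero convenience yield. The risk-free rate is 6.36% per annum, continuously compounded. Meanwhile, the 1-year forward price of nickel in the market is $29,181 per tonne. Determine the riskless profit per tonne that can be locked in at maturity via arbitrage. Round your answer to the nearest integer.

Fair forward: F* = S·e^(carry·T), with carry = (r + u) = 0.0636 + 0.0166 = 0.0802
F* = 26631 · e^(0.0802 × 1) = 26631 · e^0.080200 = 26631 × 1.083504 = $28854.7950
Market $29181 > fair $28854.7950: forward overpriced → cash-and-carry (buy spot, short the forward).
At maturity, profit = |F_mkt − F*| = |29181 − 28854.7950| = $326 per tonne

$326 per tonne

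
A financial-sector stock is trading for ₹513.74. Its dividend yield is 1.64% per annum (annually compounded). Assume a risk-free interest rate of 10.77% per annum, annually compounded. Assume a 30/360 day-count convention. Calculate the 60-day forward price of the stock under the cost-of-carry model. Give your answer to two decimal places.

₹521.16

F = S · (1+r)^T / (1+q)^T
= 513.74 × 1.017194 / 1.002715 = 513.74 × 1.014440
F = ₹521.16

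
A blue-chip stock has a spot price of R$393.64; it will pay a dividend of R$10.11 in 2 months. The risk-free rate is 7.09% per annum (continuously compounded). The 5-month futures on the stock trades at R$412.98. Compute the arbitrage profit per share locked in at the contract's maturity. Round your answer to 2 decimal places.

PV(dividends) I = 10.11·e^(−0.0709·2/12) = 9.9912
Fair futures F* = (S − I)·e^(rT) = (393.64 − 9.9912)·e^0.029542 = 383.6488 × 1.029983 = 395.1517
Market R$412.98 > fair 395.1517: forward overpriced → cash-and-carry (borrow at r, buy the stock and collect the dividends, short the forward).
Profit at T = |F_mkt − F*| = |412.98 − 395.1517| = R$17.83 per share

R$17.83 per share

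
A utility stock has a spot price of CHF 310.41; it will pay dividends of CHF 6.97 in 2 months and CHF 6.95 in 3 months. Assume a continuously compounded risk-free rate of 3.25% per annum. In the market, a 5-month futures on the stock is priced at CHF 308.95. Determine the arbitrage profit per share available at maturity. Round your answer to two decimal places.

PV(dividends) I = 6.97·e^(−0.0325·2/12) + 6.95·e^(−0.0325·3/12) = 13.8261
Fair futures F* = (S − I)·e^(rT) = (310.41 − 13.8261)·e^0.013542 = 296.5839 × 1.013634 = 300.6275
Market CHF 308.95 > fair 300.6275: forward overpriced → cash-and-carry (borrow at r, buy the stock and collect the dividends, short the forward).
Profit at T = |F_mkt − F*| = |308.95 − 300.6275| = CHF 8.32 per share

CHF 8.32 per share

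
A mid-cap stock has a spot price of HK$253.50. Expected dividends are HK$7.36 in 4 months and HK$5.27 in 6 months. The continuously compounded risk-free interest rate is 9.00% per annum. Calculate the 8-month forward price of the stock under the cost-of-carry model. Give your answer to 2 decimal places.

PV(dividends) I = 7.36·e^(−0.0900·4/12) + 5.27·e^(−0.0900·6/12)
I = 7.1425 + 5.0381 = 12.1806
F = (S − I)·e^(rT) = (253.50 − 12.1806) · e^(0.0900·8/12)
= 241.3194 · e^0.060000 = 241.3194 × 1.061837 = HK$256.24

HK$256.24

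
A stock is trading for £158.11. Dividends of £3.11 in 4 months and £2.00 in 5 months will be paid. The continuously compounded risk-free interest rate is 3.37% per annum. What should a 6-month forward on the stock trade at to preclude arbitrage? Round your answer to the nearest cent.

PV(dividends) I = 3.11·e^(−0.0337·4/12) + 2.00·e^(−0.0337·5/12)
I = 3.0753 + 1.9721 = 5.0474
F = (S − I)·e^(rT) = (158.11 − 5.0474) · e^(0.0337·6/12)
= 153.0626 · e^0.016850 = 153.0626 × 1.016993 = £155.66

£155.66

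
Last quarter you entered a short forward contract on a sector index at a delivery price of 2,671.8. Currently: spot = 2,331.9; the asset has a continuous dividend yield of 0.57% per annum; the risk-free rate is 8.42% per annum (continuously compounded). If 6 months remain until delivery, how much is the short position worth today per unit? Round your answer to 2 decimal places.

236.39

Current fair forward for the remaining 6 months: F = S·e^((r − q)·T), (r − q) = 0.0842 − 0.0057 = 0.0785
F = 2331.9 · e^(0.0785 × 6/12) = 2331.9 × 1.04003046 = 2425.2470
Value of long forward = (F − K)·e^(−rT) = (2425.2470 − 2671.8) · e^(−0.0842·6/12)
= -246.5530 × 0.95877390 = -236.39
Short position value = −(long value) = 236.39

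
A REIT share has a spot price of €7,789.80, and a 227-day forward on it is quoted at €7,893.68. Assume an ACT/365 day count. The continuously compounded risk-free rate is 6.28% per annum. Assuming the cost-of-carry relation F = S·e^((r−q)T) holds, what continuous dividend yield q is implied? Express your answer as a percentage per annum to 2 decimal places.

From F = S·e^((r−q)T): (r − q) = ln(F/S)/T
ln(7893.68/7789.80) = ln(1.013335) = 0.013247
(r − q) = 0.013247 / (227/365) = 0.021300
q = r − ln(F/S)/T = 0.0628 − 0.021300 = 0.041500
q = 4.15%

4.15%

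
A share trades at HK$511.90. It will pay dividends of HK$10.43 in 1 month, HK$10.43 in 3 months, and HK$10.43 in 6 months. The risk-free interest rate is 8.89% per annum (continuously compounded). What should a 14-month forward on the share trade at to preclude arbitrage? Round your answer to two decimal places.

HK$533.98

PV(dividends) I = 10.43·e^(−0.0889·1/12) + 10.43·e^(−0.0889·3/12) + 10.43·e^(−0.0889·6/12)
I = 10.3530 + 10.2008 + 9.9765 = 30.5303
F = (S − I)·e^(rT) = (511.90 − 30.5303) · e^(0.0889·14/12)
= 481.3697 · e^0.103717 = 481.3697 × 1.109286 = HK$533.98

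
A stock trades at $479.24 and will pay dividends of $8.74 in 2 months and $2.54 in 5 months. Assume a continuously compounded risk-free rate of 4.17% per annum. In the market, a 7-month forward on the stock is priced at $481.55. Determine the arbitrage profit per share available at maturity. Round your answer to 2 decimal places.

PV(dividends) I = 8.74·e^(−0.0417·2/12) + 2.54·e^(−0.0417·5/12) = 11.1757
Fair forward F* = (S − I)·e^(rT) = (479.24 − 11.1757)·e^0.024325 = 468.0643 × 1.024623 = 479.5894
Market $481.55 > fair 479.5894: forward overpriced → cash-and-carry (borrow at r, buy the stock and collect the dividends, short the forward).
Profit at T = |F_mkt − F*| = |481.55 − 479.5894| = $1.96 per share

$1.96 per share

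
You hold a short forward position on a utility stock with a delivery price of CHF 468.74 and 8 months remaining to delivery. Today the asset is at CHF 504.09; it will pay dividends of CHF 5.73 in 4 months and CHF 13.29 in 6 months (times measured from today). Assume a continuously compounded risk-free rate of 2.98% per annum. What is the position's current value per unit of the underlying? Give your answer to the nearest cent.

PV(remaining dividends) I = 5.73·e^(−0.0298·4/12) + 13.29·e^(−0.0298·6/12) = 18.7668
Current forward F = (S − I)·e^(rT) = (504.09 − 18.7668)·e^(0.0298·8/12) = 485.3232 × 1.020065 = 495.0612
Value (long) = (F − K)·e^(−rT) = (495.0612 − 468.74) × 0.980329 = 25.8034
Short position value = −(long value) = -CHF 25.80

-CHF 25.80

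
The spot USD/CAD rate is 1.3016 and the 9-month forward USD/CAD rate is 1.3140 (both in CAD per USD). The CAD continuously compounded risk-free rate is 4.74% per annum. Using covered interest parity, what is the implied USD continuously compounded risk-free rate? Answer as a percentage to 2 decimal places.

3.48%

F = S·e^((r_CAD − r_USD)T) ⇒ r_USD = r_CAD − ln(F/S)/T
ln(1.3140/1.3016) = 0.009482; /(9/12) = 0.012643
r_USD = 0.0474 − 0.012643 = 0.034757
r_USD = 3.48%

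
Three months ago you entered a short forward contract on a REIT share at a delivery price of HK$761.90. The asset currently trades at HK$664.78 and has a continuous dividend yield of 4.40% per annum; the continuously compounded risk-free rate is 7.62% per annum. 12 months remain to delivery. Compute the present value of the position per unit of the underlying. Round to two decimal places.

Current fair forward for the remaining 12 months: F = S·e^((r − q)·T), (r − q) = 0.0762 − 0.0440 = 0.0322
F = 664.78 · e^(0.0322 × 12/12) = 664.78 × 1.032724 = 686.5343
Value of long forward = (F − K)·e^(−rT) = (686.5343 − 761.90) · e^(−0.0762·12/12)
= -75.3657 × 0.926631 = -69.84
Short position value = −(long value) = HK$69.84

HK$69.84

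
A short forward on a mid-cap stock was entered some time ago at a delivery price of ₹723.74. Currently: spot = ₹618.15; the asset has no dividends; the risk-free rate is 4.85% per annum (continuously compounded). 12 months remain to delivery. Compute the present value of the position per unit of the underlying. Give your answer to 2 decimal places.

₹71.33

Current fair forward for the remaining 12 months: F = S·e^(r·T), r = 0.0485
F = 618.15 · e^(0.0485 × 12/12) = 618.15 × 1.049695 = 648.8690
Value of long forward = (F − K)·e^(−rT) = (648.8690 − 723.74) · e^(−0.0485·12/12)
= -74.8710 × 0.952657 = -71.33
Short position value = −(long value) = ₹71.33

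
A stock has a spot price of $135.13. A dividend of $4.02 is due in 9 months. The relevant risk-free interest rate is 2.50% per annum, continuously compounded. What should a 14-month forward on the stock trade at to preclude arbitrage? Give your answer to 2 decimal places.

PV(dividends) I = 4.02·e^(−0.0250·9/12)
I = 3.9453
F = (S − I)·e^(rT) = (135.13 − 3.9453) · e^(0.0250·14/12)
= 131.1847 · e^0.029167 = 131.1847 × 1.029597 = $135.07

$135.07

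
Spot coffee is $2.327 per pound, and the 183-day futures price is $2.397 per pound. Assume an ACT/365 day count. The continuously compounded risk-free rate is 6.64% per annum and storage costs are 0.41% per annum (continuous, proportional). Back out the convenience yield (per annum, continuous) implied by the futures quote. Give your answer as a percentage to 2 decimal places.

1.14%

F = S·e^((r+u−y)T) ⇒ (r+u−y) = ln(F/S)/T
ln(2.397/2.327) = 0.029638; /T ⇒ 0.059114
y = r + u − ln(F/S)/T = 0.0664 + 0.0041 − 0.059114 = 0.011386
y = 1.14%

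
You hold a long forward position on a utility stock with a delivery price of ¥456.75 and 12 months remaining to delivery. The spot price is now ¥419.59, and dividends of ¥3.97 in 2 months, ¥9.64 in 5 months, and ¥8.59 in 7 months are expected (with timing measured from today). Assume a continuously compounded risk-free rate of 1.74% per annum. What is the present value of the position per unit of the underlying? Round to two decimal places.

PV(remaining dividends) I = 3.97·e^(−0.0174·2/12) + 9.64·e^(−0.0174·5/12) + 8.59·e^(−0.0174·7/12) = 22.0321
Current forward F = (S − I)·e^(rT) = (419.59 − 22.0321)·e^(0.0174·12/12) = 397.5579 × 1.017552 = 404.5358
Value (long) = (F − K)·e^(−rT) = (404.5358 − 456.75) × 0.982751 = -51.3136
Value = -¥51.31

-¥51.31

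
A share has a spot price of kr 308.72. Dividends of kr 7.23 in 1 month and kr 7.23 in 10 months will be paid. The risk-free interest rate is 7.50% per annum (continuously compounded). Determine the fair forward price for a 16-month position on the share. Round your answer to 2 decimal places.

PV(dividends) I = 7.23·e^(−0.0750·1/12) + 7.23·e^(−0.0750·10/12)
I = 7.1850 + 6.7920 = 13.9770
F = (S − I)·e^(rT) = (308.72 − 13.9770) · e^(0.0750·16/12)
= 294.7430 · e^0.100000 = 294.7430 × 1.105171 = kr 325.74

kr 325.74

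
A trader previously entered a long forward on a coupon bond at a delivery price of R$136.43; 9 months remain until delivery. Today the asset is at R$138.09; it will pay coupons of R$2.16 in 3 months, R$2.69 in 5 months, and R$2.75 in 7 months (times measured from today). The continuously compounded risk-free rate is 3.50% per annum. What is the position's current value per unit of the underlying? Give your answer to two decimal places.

PV(remaining coupons) I = 2.16·e^(−0.0350·3/12) + 2.69·e^(−0.0350·5/12) + 2.75·e^(−0.0350·7/12) = 7.4867
Current forward F = (S − I)·e^(rT) = (138.09 − 7.4867)·e^(0.0350·9/12) = 130.6033 × 1.026598 = 134.0771
Value (long) = (F − K)·e^(−rT) = (134.0771 − 136.43) × 0.974092 = -2.2919
Value = -R$2.29

-R$2.29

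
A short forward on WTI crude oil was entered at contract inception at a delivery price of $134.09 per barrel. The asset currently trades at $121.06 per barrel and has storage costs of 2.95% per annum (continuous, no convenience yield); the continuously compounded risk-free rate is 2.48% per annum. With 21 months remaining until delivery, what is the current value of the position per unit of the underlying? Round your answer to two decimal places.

$0.92 per barrel

Current fair forward for the remaining 21 months: F = S·e^((r + u)·T), (r + u) = 0.0248 + 0.0295 = 0.0543
F = 121.06 · e^(0.0543 × 21/12) = 121.06 × 1.099686 = 133.1280
Value of long forward = (F − K)·e^(−rT) = (133.1280 − 134.09) · e^(−0.0248·21/12)
= -0.9620 × 0.957528 = -0.92
Short position value = −(long value) = $0.92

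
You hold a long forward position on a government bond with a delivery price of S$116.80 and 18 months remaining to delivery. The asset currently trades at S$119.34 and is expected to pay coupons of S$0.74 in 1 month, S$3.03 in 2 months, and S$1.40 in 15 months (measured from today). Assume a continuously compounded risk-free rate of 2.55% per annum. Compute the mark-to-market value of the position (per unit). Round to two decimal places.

S$1.81

PV(remaining coupons) I = 0.74·e^(−0.0255·1/12) + 3.03·e^(−0.0255·2/12) + 1.40·e^(−0.0255·15/12) = 5.1117
Current forward F = (S − I)·e^(rT) = (119.34 − 5.1117)·e^(0.0255·18/12) = 114.2283 × 1.038991 = 118.6822
Value (long) = (F − K)·e^(−rT) = (118.6822 − 116.80) × 0.962472 = 1.8116
Value = S$1.81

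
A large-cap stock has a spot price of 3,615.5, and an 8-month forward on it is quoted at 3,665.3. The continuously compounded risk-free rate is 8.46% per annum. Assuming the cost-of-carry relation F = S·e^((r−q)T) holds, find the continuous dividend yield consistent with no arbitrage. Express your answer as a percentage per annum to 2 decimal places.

6.41%

From F = S·e^((r−q)T): (r − q) = ln(F/S)/T
ln(3665.3/3615.5) = ln(1.013774) = 0.013680
(r − q) = 0.013680 / (8/12) = 0.020520
q = r − ln(F/S)/T = 0.0846 − 0.020520 = 0.064080
q = 6.41%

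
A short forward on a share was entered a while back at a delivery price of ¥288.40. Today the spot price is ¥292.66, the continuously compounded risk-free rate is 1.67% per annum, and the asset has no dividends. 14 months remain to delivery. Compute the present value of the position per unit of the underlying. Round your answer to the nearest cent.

Current fair forward for the remaining 14 months: F = S·e^(r·T), r = 0.0167
F = 292.66 · e^(0.0167 × 14/12) = 292.66 × 1.019674 = 298.4178
Value of long forward = (F − K)·e^(−rT) = (298.4178 − 288.40) · e^(−0.0167·14/12)
= 10.0178 × 0.980705 = 9.82
Short position value = −(long value) = -¥9.82

-¥9.82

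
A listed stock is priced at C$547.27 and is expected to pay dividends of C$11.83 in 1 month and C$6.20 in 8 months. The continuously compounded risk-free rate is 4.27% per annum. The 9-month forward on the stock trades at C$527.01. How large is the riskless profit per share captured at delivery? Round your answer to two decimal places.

PV(dividends) I = 11.83·e^(−0.0427·1/12) + 6.20·e^(−0.0427·8/12) = 17.8140
Fair forward F* = (S − I)·e^(rT) = (547.27 − 17.8140)·e^0.032025 = 529.4560 × 1.032543 = 546.6861
Market C$527.01 < fair 546.6861: forward underpriced → reverse cash-and-carry (short the stock, invest proceeds at r, pay the dividends, go long the forward).
Profit at T = |F_mkt − F*| = |527.01 − 546.6861| = C$19.68 per share

C$19.68 per share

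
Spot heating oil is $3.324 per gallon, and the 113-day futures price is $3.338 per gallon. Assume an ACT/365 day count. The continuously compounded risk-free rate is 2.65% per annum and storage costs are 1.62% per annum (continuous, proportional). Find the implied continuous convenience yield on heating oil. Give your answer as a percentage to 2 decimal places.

F = S·e^((r+u−y)T) ⇒ (r+u−y) = ln(F/S)/T
ln(3.338/3.324) = 0.004203; /T ⇒ 0.013576
y = r + u − ln(F/S)/T = 0.0265 + 0.0162 − 0.013576 = 0.029124
y = 2.91%

2.91%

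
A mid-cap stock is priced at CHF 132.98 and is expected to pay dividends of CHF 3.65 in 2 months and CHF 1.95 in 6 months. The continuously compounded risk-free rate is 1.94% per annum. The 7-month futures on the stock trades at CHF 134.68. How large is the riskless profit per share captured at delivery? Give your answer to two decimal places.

CHF 5.82 per share

PV(dividends) I = 3.65·e^(−0.0194·2/12) + 1.95·e^(−0.0194·6/12) = 5.5694
Fair futures F* = (S − I)·e^(rT) = (132.98 − 5.5694)·e^0.011317 = 127.4106 × 1.011381 = 128.8607
Market CHF 134.68 > fair 128.8607: forward overpriced → cash-and-carry (borrow at r, buy the stock and collect the dividends, short the forward).
Profit at T = |F_mkt − F*| = |134.68 − 128.8607| = CHF 5.82 per share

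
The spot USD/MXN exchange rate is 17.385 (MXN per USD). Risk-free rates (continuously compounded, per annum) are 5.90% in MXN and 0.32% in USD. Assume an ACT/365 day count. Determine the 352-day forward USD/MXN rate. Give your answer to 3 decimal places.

18.346

F = S·e^((r_MXN − r_USD)T) = 17.385 · e^((0.0590 − 0.0032) × 352/365)
= 17.385 · e^0.053813 = 17.385 × 1.055287
F = 18.346 MXN per USD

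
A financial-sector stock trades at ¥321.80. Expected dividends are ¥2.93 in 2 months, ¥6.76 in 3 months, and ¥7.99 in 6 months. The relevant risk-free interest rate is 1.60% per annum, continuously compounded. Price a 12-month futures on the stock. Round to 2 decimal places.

¥309.13

PV(dividends) I = 2.93·e^(−0.0160·2/12) + 6.76·e^(−0.0160·3/12) + 7.99·e^(−0.0160·6/12)
I = 2.9222 + 6.7330 + 7.9263 = 17.5815
F = (S − I)·e^(rT) = (321.80 − 17.5815) · e^(0.0160·12/12)
= 304.2185 · e^0.016000 = 304.2185 × 1.016129 = ¥309.13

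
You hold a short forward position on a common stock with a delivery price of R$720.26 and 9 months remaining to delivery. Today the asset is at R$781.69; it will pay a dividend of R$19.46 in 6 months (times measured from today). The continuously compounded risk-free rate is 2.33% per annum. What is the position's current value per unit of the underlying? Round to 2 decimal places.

PV(remaining dividends) I = 19.46·e^(−0.0233·6/12) = 19.2346
Current forward F = (S − I)·e^(rT) = (781.69 − 19.2346)·e^(0.0233·9/12) = 762.4554 × 1.017629 = 775.8967
Value (long) = (F − K)·e^(−rT) = (775.8967 − 720.26) × 0.982677 = 54.6729
Short position value = −(long value) = -R$54.67

-R$54.67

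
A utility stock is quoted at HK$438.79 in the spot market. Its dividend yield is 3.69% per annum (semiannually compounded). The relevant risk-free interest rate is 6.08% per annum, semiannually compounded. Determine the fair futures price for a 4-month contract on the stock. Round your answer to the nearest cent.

F = S · (1+r/2)^(2T) / (1+q/2)^(2T)
= 438.79 × 1.020165 / 1.012262 = 438.79 × 1.007807
F = HK$442.22

HK$442.22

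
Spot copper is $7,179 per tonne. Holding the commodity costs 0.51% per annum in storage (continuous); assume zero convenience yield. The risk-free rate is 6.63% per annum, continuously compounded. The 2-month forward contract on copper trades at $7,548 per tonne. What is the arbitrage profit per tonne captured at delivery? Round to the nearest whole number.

$283 per tonne

Fair forward: F* = S·e^(carry·T), with carry = (r + u) = 0.0663 + 0.0051 = 0.0714
F* = 7179 · e^(0.0714 × 2/12) = 7179 · e^0.011900 = 7179 × 1.011971 = $7264.9398
Market $7548 > fair $7264.9398: forward overpriced → cash-and-carry (buy spot, short the forward).
At maturity, profit = |F_mkt − F*| = |7548 − 7264.9398| = $283 per tonne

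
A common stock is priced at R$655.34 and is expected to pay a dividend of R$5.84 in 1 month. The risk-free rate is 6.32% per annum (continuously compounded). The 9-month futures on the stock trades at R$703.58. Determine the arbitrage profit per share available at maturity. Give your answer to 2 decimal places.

PV(dividends) I = 5.84·e^(−0.0632·1/12) = 5.8093
Fair futures F* = (S − I)·e^(rT) = (655.34 − 5.8093)·e^0.047400 = 649.5307 × 1.048541 = 681.0596
Market R$703.58 > fair 681.0596: forward overpriced → cash-and-carry (borrow at r, buy the stock and collect the dividends, short the forward).
Profit at T = |F_mkt − F*| = |703.58 − 681.0596| = R$22.52 per share

R$22.52 per share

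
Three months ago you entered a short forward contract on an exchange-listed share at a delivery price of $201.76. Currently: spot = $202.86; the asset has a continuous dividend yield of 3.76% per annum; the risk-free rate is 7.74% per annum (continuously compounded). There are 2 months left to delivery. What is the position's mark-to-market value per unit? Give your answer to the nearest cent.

Current fair forward for the remaining 2 months: F = S·e^((r − q)·T), (r − q) = 0.0774 − 0.0376 = 0.0398
F = 202.86 · e^(0.0398 × 2/12) = 202.86 × 1.006655 = 204.2100
Value of long forward = (F − K)·e^(−rT) = (204.2100 − 201.76) · e^(−0.0774·2/12)
= 2.4500 × 0.987183 = 2.42
Short position value = −(long value) = -$2.42

-$2.42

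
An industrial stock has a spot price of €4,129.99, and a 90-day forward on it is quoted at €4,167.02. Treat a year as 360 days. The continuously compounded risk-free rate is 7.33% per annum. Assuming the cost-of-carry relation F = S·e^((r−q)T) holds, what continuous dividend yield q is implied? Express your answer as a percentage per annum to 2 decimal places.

3.76%

From F = S·e^((r−q)T): (r − q) = ln(F/S)/T
ln(4167.02/4129.99) = ln(1.008966) = 0.008926
(r − q) = 0.008926 / (90/360) = 0.035704
q = r − ln(F/S)/T = 0.0733 − 0.035704 = 0.037596
q = 3.76%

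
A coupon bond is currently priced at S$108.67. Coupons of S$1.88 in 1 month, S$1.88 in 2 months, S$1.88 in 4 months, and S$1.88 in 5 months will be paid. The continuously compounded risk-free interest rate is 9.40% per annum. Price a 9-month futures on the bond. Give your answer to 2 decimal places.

PV(coupons) I = 1.88·e^(−0.0940·1/12) + 1.88·e^(−0.0940·2/12) + 1.88·e^(−0.0940·4/12) + 1.88·e^(−0.0940·5/12)
I = 1.8653 + 1.8508 + 1.8220 + 1.8078 = 7.3459
F = (S − I)·e^(rT) = (108.67 − 7.3459) · e^(0.0940·9/12)
= 101.3241 · e^0.070500 = 101.3241 × 1.073045 = S$108.73

S$108.73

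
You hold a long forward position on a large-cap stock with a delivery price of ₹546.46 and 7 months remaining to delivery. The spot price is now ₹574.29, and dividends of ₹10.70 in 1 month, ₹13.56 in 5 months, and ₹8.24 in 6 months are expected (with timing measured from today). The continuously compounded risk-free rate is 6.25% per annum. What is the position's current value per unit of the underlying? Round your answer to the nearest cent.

PV(remaining dividends) I = 10.70·e^(−0.0625·1/12) + 13.56·e^(−0.0625·5/12) + 8.24·e^(−0.0625·6/12) = 31.8423
Current forward F = (S − I)·e^(rT) = (574.29 − 31.8423)·e^(0.0625·7/12) = 542.4477 × 1.037131 = 562.5893
Value (long) = (F − K)·e^(−rT) = (562.5893 − 546.46) × 0.964198 = 15.5518
Value = ₹15.55

₹15.55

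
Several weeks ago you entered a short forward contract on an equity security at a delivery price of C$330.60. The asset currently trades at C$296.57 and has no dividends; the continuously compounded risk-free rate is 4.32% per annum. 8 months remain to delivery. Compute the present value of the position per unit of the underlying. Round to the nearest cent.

Current fair forward for the remaining 8 months: F = S·e^(r·T), r = 0.0432
F = 296.57 · e^(0.0432 × 8/12) = 296.57 × 1.029219 = 305.2355
Value of long forward = (F − K)·e^(−rT) = (305.2355 − 330.60) · e^(−0.0432·8/12)
= -25.3645 × 0.971611 = -24.64
Short position value = −(long value) = C$24.64

C$24.64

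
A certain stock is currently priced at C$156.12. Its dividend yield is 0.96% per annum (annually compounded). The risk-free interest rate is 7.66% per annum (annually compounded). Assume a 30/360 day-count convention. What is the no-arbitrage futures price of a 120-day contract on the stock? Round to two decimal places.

C$159.50

F = S · (1+r)^T / (1+q)^T
= 156.12 × 1.024908 / 1.003190 = 156.12 × 1.021649
F = C$159.50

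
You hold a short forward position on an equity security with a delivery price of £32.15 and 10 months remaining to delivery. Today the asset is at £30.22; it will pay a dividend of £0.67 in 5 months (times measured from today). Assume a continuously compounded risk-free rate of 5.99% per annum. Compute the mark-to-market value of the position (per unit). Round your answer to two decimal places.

PV(remaining dividends) I = 0.67·e^(−0.0599·5/12) = 0.6535
Current forward F = (S − I)·e^(rT) = (30.22 − 0.6535)·e^(0.0599·10/12) = 29.5665 × 1.051183 = 31.0798
Value (long) = (F − K)·e^(−rT) = (31.0798 − 32.15) × 0.951309 = -1.0181
Short position value = −(long value) = £1.02

£1.02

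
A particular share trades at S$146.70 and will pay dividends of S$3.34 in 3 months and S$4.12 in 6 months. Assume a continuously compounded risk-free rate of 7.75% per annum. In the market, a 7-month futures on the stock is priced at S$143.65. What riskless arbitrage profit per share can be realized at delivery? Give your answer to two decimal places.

PV(dividends) I = 3.34·e^(−0.0775·3/12) + 4.12·e^(−0.0775·6/12) = 7.2393
Fair futures F* = (S − I)·e^(rT) = (146.70 − 7.2393)·e^0.045208 = 139.4607 × 1.046245 = 145.9101
Market S$143.65 < fair 145.9101: forward underpriced → reverse cash-and-carry (short the stock, invest proceeds at r, pay the dividends, go long the forward).
Profit at T = |F_mkt − F*| = |143.65 − 145.9101| = S$2.26 per share

S$2.26 per share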